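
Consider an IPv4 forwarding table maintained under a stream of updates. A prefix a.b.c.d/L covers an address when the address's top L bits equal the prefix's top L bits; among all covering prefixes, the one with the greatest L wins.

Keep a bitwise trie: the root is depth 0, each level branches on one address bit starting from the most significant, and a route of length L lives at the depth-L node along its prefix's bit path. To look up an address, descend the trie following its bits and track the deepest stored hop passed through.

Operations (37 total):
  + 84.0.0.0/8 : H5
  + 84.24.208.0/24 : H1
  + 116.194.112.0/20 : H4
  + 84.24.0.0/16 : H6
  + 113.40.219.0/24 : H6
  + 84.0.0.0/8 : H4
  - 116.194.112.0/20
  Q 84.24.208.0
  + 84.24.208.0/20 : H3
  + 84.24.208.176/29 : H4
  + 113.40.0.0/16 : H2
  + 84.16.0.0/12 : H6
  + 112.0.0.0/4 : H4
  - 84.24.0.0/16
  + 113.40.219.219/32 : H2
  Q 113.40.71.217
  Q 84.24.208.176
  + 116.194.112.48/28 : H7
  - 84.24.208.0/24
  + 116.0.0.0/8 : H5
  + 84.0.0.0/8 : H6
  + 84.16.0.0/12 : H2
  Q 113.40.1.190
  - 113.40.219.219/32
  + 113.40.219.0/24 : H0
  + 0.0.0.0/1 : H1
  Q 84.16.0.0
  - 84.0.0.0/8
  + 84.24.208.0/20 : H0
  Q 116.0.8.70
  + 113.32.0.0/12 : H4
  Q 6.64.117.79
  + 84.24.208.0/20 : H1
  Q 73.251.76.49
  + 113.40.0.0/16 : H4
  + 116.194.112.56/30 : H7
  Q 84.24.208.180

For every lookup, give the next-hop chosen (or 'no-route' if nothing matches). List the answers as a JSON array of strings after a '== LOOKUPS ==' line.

Process each operation:
  + 84.0.0.0/8 (H5) depth=8
  + 84.24.208.0/24 (H1) depth=24
  + 116.194.112.0/20 (H4) depth=20
  + 84.24.0.0/16 (H6) depth=16
  + 113.40.219.0/24 (H6) depth=24
  + 84.0.0.0/8 (H4) depth=8
  - 116.194.112.0/20 clear@20
  lookup 84.24.208.0: bits 010101000001100011010000 walk d0:-→d1:-→d2:-→d3:-→d4:-→d5:-→d6:-→d7:-→d8:H4→d9:-→d10:-→d11:-→d12:-→d13:-→d14:-→d15:-→d16:H6→d17:-→d18:-→d19:-→d20:-→d21:-→d22:-→d23:-→d24:H1 -> H1
  + 84.24.208.0/20 (H3) depth=20
  + 84.24.208.176/29 (H4) depth=29
  + 113.40.0.0/16 (H2) depth=16
  + 84.16.0.0/12 (H6) depth=12
  + 112.0.0.0/4 (H4) depth=4
  - 84.24.0.0/16 clear@16
  + 113.40.219.219/32 (H2) depth=32
  lookup 113.40.71.217: bits 0111000100101000 walk d0:-→d1:-→d2:-→d3:-→d4:H4→d5:-→d6:-→d7:-→d8:-→d9:-→d10:-→d11:-→d12:-→d13:-→d14:-→d15:-→d16:H2 -> H2
  lookup 84.24.208.176: bits 01010100000110001101000010110 walk d0:-→d1:-→d2:-→d3:-→d4:-→d5:-→d6:-→d7:-→d8:H4→d9:-→d10:-→d11:-→d12:H6→d13:-→d14:-→d15:-→d16:-→d17:-→d18:-→d19:-→d20:H3→d21:-→d22:-→d23:-→d24:H1→d25:-→d26:-→d27:-→d28:-→d29:H4 -> H4
  + 116.194.112.48/28 (H7) depth=28
  - 84.24.208.0/24 clear@24
  + 116.0.0.0/8 (H5) depth=8
  + 84.0.0.0/8 (H6) depth=8
  + 84.16.0.0/12 (H2) depth=12
  lookup 113.40.1.190: bits 0111000100101000 walk d0:-→d1:-→d2:-→d3:-→d4:H4→d5:-→d6:-→d7:-→d8:-→d9:-→d10:-→d11:-→d12:-→d13:-→d14:-→d15:-→d16:H2 -> H2
  - 113.40.219.219/32 clear@32
  + 113.40.219.0/24 (H0) depth=24
  + 0.0.0.0/1 (H1) depth=1
  lookup 84.16.0.0: bits 010101000001 walk d0:-→d1:H1→d2:-→d3:-→d4:-→d5:-→d6:-→d7:-→d8:H6→d9:-→d10:-→d11:-→d12:H2 -> H2
  - 84.0.0.0/8 clear@8
  + 84.24.208.0/20 (H0) depth=20
  lookup 116.0.8.70: bits 01110100 walk d0:-→d1:H1→d2:-→d3:-→d4:H4→d5:-→d6:-→d7:-→d8:H5 -> H5
  + 113.32.0.0/12 (H4) depth=12
  lookup 6.64.117.79: bits 0 walk d0:-→d1:H1 -> H1
  + 84.24.208.0/20 (H1) depth=20
  lookup 73.251.76.49: bits 010 walk d0:-→d1:H1→d2:-→d3:- -> H1
  + 113.40.0.0/16 (H4) depth=16
  + 116.194.112.56/30 (H7) depth=30
  lookup 84.24.208.180: bits 01010100000110001101000010110 walk d0:-→d1:H1→d2:-→d3:-→d4:-→d5:-→d6:-→d7:-→d8:-→d9:-→d10:-→d11:-→d12:H2→d13:-→d14:-→d15:-→d16:-→d17:-→d18:-→d19:-→d20:H1→d21:-→d22:-→d23:-→d24:-→d25:-→d26:-→d27:-→d28:-→d29:H4 -> H4

== LOOKUPS ==
["H1","H2","H4","H2","H2","H5","H1","H1","H4"]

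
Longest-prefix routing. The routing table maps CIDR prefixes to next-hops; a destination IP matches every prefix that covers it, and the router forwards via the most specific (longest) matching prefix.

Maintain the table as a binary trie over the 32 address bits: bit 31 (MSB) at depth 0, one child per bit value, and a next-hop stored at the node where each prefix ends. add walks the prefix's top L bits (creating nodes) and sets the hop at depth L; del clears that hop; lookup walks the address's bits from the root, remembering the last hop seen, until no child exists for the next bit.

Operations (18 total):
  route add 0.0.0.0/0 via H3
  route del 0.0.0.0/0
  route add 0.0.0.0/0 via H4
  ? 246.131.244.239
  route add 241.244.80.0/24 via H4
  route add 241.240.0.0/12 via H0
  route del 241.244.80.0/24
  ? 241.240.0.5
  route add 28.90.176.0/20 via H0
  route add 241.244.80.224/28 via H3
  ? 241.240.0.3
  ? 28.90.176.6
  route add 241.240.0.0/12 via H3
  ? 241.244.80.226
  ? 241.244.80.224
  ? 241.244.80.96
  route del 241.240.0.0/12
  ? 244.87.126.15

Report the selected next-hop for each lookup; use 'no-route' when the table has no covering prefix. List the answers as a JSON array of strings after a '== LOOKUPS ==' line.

Apply in order:
  add 0.0.0.0/0 -> H3 at depth 0
  - 0.0.0.0/0 clear@0
  add 0.0.0.0/0 -> H4 at depth 0
  Q 246.131.244.239: descend ε ; hops seen [H4] ; pick H4
  add 241.244.80.0/24 -> H4 at depth 24
  add 241.240.0.0/12 -> H0 at depth 12
  - 241.244.80.0/24 clear@24
  Q 241.240.0.5: descend 1111000111110 ; hops seen [H4,H0] ; pick H0
  add 28.90.176.0/20 -> H0 at depth 20
  add 241.244.80.224/28 -> H3 at depth 28
  Q 241.240.0.3: descend 1111000111110 ; hops seen [H4,H0] ; pick H0
  Q 28.90.176.6: descend 00011100010110101011 ; hops seen [H4,H0] ; pick H0
  add 241.240.0.0/12 -> H3 at depth 12
  Q 241.244.80.226: descend 1111000111110100010100001110 ; hops seen [H4,H3,H3] ; pick H3
  Q 241.244.80.224: descend 1111000111110100010100001110 ; hops seen [H4,H3,H3] ; pick H3
  Q 241.244.80.96: descend 111100011111010001010000 ; hops seen [H4,H3] ; pick H3
  - 241.240.0.0/12 clear@12
  Q 244.87.126.15: descend 11110 ; hops seen [H4] ; pick H4

== LOOKUPS ==
["H4","H0","H0","H0","H3","H3","H3","H4"]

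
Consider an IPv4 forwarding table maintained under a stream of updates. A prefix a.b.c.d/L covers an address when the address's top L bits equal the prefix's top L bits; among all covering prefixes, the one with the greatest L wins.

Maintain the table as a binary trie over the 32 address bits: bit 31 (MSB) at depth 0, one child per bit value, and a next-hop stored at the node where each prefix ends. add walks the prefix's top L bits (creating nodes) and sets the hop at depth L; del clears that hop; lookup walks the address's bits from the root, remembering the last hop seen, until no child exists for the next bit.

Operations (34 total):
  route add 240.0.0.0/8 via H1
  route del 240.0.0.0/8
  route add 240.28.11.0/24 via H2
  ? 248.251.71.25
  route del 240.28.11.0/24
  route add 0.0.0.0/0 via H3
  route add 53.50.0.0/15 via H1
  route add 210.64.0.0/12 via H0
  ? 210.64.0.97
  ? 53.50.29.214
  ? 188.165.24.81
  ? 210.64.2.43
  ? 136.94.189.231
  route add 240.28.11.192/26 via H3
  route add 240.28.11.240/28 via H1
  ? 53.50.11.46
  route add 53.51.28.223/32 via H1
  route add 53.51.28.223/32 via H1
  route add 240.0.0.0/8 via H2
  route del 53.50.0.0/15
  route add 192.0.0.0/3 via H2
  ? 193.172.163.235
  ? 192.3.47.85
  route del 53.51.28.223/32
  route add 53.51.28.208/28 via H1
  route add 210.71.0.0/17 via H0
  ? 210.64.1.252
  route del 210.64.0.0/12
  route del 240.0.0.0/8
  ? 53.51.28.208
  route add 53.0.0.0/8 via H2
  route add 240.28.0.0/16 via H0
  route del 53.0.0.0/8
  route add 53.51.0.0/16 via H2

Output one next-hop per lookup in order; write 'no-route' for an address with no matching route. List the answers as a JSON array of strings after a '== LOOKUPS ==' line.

Apply in order:
  add 240.0.0.0/8 -> H1 at depth 8
  - 240.0.0.0/8 clear@8
  add 240.28.11.0/24 -> H2 at depth 24
  ? 248.251.71.25  path d0:-→d1:-→d2:-→d3:-→d4:-  best=no-route
  - 240.28.11.0/24 clear@24
  add 0.0.0.0/0 -> H3 at depth 0
  add 53.50.0.0/15 -> H1 at depth 15
  add 210.64.0.0/12 -> H0 at depth 12
  ? 210.64.0.97  path d0:H3→d1:-→d2:-→d3:-→d4:-→d5:-→d6:-→d7:-→d8:-→d9:-→d10:-→d11:-→d12:H0  best=H0
  ? 53.50.29.214  path d0:H3→d1:-→d2:-→d3:-→d4:-→d5:-→d6:-→d7:-→d8:-→d9:-→d10:-→d11:-→d12:-→d13:-→d14:-→d15:H1  best=H1
  ? 188.165.24.81  path d0:H3→d1:-  best=H3
  ? 210.64.2.43  path d0:H3→d1:-→d2:-→d3:-→d4:-→d5:-→d6:-→d7:-→d8:-→d9:-→d10:-→d11:-→d12:H0  best=H0
  ? 136.94.189.231  path d0:H3→d1:-  best=H3
  add 240.28.11.192/26 -> H3 at depth 26
  add 240.28.11.240/28 -> H1 at depth 28
  ? 53.50.11.46  path d0:H3→d1:-→d2:-→d3:-→d4:-→d5:-→d6:-→d7:-→d8:-→d9:-→d10:-→d11:-→d12:-→d13:-→d14:-→d15:H1  best=H1
  add 53.51.28.223/32 -> H1 at depth 32
  add 53.51.28.223/32 -> H1 at depth 32
  add 240.0.0.0/8 -> H2 at depth 8
  - 53.50.0.0/15 clear@15
  add 192.0.0.0/3 -> H2 at depth 3
  ? 193.172.163.235  path d0:H3→d1:-→d2:-→d3:H2  best=H2
  ? 192.3.47.85  path d0:H3→d1:-→d2:-→d3:H2  best=H2
  - 53.51.28.223/32 clear@32
  add 53.51.28.208/28 -> H1 at depth 28
  add 210.71.0.0/17 -> H0 at depth 17
  ? 210.64.1.252  path d0:H3→d1:-→d2:-→d3:H2→d4:-→d5:-→d6:-→d7:-→d8:-→d9:-→d10:-→d11:-→d12:H0→d13:-  best=H0
  - 210.64.0.0/12 clear@12
  - 240.0.0.0/8 clear@8
  ? 53.51.28.208  path d0:H3→d1:-→d2:-→d3:-→d4:-→d5:-→d6:-→d7:-→d8:-→d9:-→d10:-→d11:-→d12:-→d13:-→d14:-→d15:-→d16:-→d17:-→d18:-→d19:-→d20:-→d21:-→d22:-→d23:-→d24:-→d25:-→d26:-→d27:-→d28:H1  best=H1
  add 53.0.0.0/8 -> H2 at depth 8
  add 240.28.0.0/16 -> H0 at depth 16
  - 53.0.0.0/8 clear@8
  add 53.51.0.0/16 -> H2 at depth 16

== LOOKUPS ==
["no-route","H0","H1","H3","H0","H3","H1","H2","H2","H0","H1"]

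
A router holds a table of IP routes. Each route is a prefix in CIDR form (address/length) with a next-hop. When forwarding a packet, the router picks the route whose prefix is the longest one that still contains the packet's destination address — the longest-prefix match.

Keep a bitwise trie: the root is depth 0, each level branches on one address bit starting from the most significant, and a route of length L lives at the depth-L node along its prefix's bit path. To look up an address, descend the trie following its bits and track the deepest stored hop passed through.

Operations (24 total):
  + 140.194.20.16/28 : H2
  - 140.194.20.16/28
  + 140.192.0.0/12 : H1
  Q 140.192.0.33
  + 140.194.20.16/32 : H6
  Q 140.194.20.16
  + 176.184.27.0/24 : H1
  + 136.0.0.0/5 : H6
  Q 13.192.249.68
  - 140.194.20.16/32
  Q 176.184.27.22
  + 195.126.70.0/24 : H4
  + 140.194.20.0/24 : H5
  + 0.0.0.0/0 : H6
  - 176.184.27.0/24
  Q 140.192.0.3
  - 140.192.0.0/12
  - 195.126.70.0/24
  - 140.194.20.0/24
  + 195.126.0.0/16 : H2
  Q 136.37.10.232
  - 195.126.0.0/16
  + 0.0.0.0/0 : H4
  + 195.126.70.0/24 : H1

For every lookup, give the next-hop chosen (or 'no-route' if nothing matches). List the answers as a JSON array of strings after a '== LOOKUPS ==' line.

Process each operation:
  add 140.194.20.16/28 -> H2 at depth 28
  - 140.194.20.16/28 clear@28
  add 140.192.0.0/12 -> H1 at depth 12
  lookup 140.192.0.33: bits 10001100110000 walk d0:-→d1:-→d2:-→d3:-→d4:-→d5:-→d6:-→d7:-→d8:-→d9:-→d10:-→d11:-→d12:H1→d13:-→d14:- -> H1
  add 140.194.20.16/32 -> H6 at depth 32
  lookup 140.194.20.16: bits 10001100110000100001010000010000 walk d0:-→d1:-→d2:-→d3:-→d4:-→d5:-→d6:-→d7:-→d8:-→d9:-→d10:-→d11:-→d12:H1→d13:-→d14:-→d15:-→d16:-→d17:-→d18:-→d19:-→d20:-→d21:-→d22:-→d23:-→d24:-→d25:-→d26:-→d27:-→d28:-→d29:-→d30:-→d31:-→d32:H6 -> H6
  add 176.184.27.0/24 -> H1 at depth 24
  add 136.0.0.0/5 -> H6 at depth 5
  lookup 13.192.249.68: bits ε walk d0:- -> no-route
  - 140.194.20.16/32 clear@32
  lookup 176.184.27.22: bits 101100001011100000011011 walk d0:-→d1:-→d2:-→d3:-→d4:-→d5:-→d6:-→d7:-→d8:-→d9:-→d10:-→d11:-→d12:-→d13:-→d14:-→d15:-→d16:-→d17:-→d18:-→d19:-→d20:-→d21:-→d22:-→d23:-→d24:H1 -> H1
  add 195.126.70.0/24 -> H4 at depth 24
  add 140.194.20.0/24 -> H5 at depth 24
  add 0.0.0.0/0 -> H6 at depth 0
  - 176.184.27.0/24 clear@24
  lookup 140.192.0.3: bits 10001100110000 walk d0:H6→d1:-→d2:-→d3:-→d4:-→d5:H6→d6:-→d7:-→d8:-→d9:-→d10:-→d11:-→d12:H1→d13:-→d14:- -> H1
  - 140.192.0.0/12 clear@12
  - 195.126.70.0/24 clear@24
  - 140.194.20.0/24 clear@24
  add 195.126.0.0/16 -> H2 at depth 16
  lookup 136.37.10.232: bits 10001 walk d0:H6→d1:-→d2:-→d3:-→d4:-→d5:H6 -> H6
  - 195.126.0.0/16 clear@16
  add 0.0.0.0/0 -> H4 at depth 0
  add 195.126.70.0/24 -> H1 at depth 24

== LOOKUPS ==
["H1","H6","no-route","H1","H1","H6"]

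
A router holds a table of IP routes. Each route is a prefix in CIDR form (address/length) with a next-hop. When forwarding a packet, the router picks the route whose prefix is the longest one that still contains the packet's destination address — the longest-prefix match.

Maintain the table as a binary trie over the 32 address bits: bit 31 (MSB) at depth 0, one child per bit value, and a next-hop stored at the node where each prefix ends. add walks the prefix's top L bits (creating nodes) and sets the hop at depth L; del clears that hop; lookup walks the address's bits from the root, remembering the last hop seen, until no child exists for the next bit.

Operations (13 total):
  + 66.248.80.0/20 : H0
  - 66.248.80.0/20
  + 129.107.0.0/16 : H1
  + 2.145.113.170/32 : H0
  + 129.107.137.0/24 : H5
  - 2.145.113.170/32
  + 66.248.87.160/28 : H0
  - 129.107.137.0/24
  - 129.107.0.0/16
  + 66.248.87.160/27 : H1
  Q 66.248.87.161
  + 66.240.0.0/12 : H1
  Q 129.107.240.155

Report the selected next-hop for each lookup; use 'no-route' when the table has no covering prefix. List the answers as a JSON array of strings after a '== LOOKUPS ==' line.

Apply in order:
  add 66.248.80.0/20 -> H0 at depth 20
  del 66.248.80.0/20 (clear depth 20)
  add 129.107.0.0/16 -> H1 at depth 16
  add 2.145.113.170/32 -> H0 at depth 32
  add 129.107.137.0/24 -> H5 at depth 24
  del 2.145.113.170/32 (clear depth 32)
  add 66.248.87.160/28 -> H0 at depth 28
  del 129.107.137.0/24 (clear depth 24)
  del 129.107.0.0/16 (clear depth 16)
  add 66.248.87.160/27 -> H1 at depth 27
  ? 66.248.87.161  path d0:-→d1:-→d2:-→d3:-→d4:-→d5:-→d6:-→d7:-→d8:-→d9:-→d10:-→d11:-→d12:-→d13:-→d14:-→d15:-→d16:-→d17:-→d18:-→d19:-→d20:-→d21:-→d22:-→d23:-→d24:-→d25:-→d26:-→d27:H1→d28:H0  best=H0
  add 66.240.0.0/12 -> H1 at depth 12
  ? 129.107.240.155  path d0:-→d1:-→d2:-→d3:-→d4:-→d5:-→d6:-→d7:-→d8:-→d9:-→d10:-→d11:-→d12:-→d13:-→d14:-→d15:-→d16:-→d17:-  best=no-route

== LOOKUPS ==
["H0","no-route"]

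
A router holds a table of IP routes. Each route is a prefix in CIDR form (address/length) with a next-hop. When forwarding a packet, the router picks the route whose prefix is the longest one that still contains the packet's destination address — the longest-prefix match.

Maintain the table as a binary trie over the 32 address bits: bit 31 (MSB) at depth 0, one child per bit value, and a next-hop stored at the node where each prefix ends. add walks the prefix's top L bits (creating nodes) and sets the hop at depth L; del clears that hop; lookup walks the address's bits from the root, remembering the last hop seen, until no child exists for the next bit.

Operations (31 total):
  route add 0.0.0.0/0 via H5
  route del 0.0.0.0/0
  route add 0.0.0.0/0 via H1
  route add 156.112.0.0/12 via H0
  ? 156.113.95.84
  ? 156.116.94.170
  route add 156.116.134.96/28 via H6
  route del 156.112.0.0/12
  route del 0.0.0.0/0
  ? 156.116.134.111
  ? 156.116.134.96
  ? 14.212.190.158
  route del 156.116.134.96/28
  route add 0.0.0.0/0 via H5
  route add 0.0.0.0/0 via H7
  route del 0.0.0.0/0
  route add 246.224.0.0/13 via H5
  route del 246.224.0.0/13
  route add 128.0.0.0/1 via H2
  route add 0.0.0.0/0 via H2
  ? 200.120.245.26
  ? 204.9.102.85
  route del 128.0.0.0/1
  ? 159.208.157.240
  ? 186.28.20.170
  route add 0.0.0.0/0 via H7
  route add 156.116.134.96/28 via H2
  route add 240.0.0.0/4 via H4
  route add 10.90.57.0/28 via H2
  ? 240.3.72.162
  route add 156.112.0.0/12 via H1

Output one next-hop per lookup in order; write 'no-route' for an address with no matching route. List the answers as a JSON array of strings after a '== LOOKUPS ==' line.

Process each operation:
  add 0.0.0.0/0 -> H5 at depth 0
  del 0.0.0.0/0 (clear depth 0)
  add 0.0.0.0/0 -> H1 at depth 0
  add 156.112.0.0/12 -> H0 at depth 12
  Q 156.113.95.84: descend 100111000111 ; hops seen [H1,H0] ; pick H0
  Q 156.116.94.170: descend 100111000111 ; hops seen [H1,H0] ; pick H0
  add 156.116.134.96/28 -> H6 at depth 28
  del 156.112.0.0/12 (clear depth 12)
  del 0.0.0.0/0 (clear depth 0)
  Q 156.116.134.111: descend 1001110001110100100001100110 ; hops seen [H6] ; pick H6
  Q 156.116.134.96: descend 1001110001110100100001100110 ; hops seen [H6] ; pick H6
  Q 14.212.190.158: descend ε ; hops seen [∅] ; pick no-route
  del 156.116.134.96/28 (clear depth 28)
  add 0.0.0.0/0 -> H5 at depth 0
  add 0.0.0.0/0 -> H7 at depth 0
  del 0.0.0.0/0 (clear depth 0)
  add 246.224.0.0/13 -> H5 at depth 13
  del 246.224.0.0/13 (clear depth 13)
  add 128.0.0.0/1 -> H2 at depth 1
  add 0.0.0.0/0 -> H2 at depth 0
  Q 200.120.245.26: descend 11 ; hops seen [H2,H2] ; pick H2
  Q 204.9.102.85: descend 11 ; hops seen [H2,H2] ; pick H2
  del 128.0.0.0/1 (clear depth 1)
  Q 159.208.157.240: descend 100111 ; hops seen [H2] ; pick H2
  Q 186.28.20.170: descend 10 ; hops seen [H2] ; pick H2
  add 0.0.0.0/0 -> H7 at depth 0
  add 156.116.134.96/28 -> H2 at depth 28
  add 240.0.0.0/4 -> H4 at depth 4
  add 10.90.57.0/28 -> H2 at depth 28
  Q 240.3.72.162: descend 11110 ; hops seen [H7,H4] ; pick H4
  add 156.112.0.0/12 -> H1 at depth 12

== LOOKUPS ==
["H0","H0","H6","H6","no-route","H2","H2","H2","H2","H4"]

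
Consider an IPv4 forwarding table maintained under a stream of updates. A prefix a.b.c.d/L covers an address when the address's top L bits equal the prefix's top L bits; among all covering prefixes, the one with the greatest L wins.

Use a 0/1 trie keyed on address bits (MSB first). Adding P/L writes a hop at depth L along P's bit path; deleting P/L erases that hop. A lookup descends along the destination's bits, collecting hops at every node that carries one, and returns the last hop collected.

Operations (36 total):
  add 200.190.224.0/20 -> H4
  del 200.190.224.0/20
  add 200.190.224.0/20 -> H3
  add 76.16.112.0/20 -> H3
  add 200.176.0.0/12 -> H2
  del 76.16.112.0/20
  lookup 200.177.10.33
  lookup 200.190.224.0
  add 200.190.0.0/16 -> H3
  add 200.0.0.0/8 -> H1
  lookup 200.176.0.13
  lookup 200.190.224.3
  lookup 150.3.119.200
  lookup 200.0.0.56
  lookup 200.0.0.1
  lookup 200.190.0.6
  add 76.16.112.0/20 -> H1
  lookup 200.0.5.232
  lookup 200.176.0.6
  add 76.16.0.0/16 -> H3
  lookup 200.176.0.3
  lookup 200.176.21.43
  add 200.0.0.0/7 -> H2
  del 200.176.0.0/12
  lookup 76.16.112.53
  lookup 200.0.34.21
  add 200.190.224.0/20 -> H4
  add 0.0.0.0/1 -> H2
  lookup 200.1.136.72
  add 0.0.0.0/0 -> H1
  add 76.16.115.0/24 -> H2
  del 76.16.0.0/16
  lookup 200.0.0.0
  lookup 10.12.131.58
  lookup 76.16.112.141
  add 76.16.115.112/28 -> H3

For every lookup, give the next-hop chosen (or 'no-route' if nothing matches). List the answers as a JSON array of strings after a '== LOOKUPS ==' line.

Process each operation:
  add 200.190.224.0/20 -> H4 at depth 20
  del 200.190.224.0/20 (clear depth 20)
  add 200.190.224.0/20 -> H3 at depth 20
  add 76.16.112.0/20 -> H3 at depth 20
  add 200.176.0.0/12 -> H2 at depth 12
  del 76.16.112.0/20 (clear depth 20)
  Q 200.177.10.33: descend 110010001011 ; hops seen [H2] ; pick H2
  Q 200.190.224.0: descend 11001000101111101110 ; hops seen [H2,H3] ; pick H3
  add 200.190.0.0/16 -> H3 at depth 16
  add 200.0.0.0/8 -> H1 at depth 8
  Q 200.176.0.13: descend 110010001011 ; hops seen [H1,H2] ; pick H2
  Q 200.190.224.3: descend 11001000101111101110 ; hops seen [H1,H2,H3,H3] ; pick H3
  Q 150.3.119.200: descend 1 ; hops seen [∅] ; pick no-route
  Q 200.0.0.56: descend 11001000 ; hops seen [H1] ; pick H1
  Q 200.0.0.1: descend 11001000 ; hops seen [H1] ; pick H1
  Q 200.190.0.6: descend 1100100010111110 ; hops seen [H1,H2,H3] ; pick H3
  add 76.16.112.0/20 -> H1 at depth 20
  Q 200.0.5.232: descend 11001000 ; hops seen [H1] ; pick H1
  Q 200.176.0.6: descend 110010001011 ; hops seen [H1,H2] ; pick H2
  add 76.16.0.0/16 -> H3 at depth 16
  Q 200.176.0.3: descend 110010001011 ; hops seen [H1,H2] ; pick H2
  Q 200.176.21.43: descend 110010001011 ; hops seen [H1,H2] ; pick H2
  add 200.0.0.0/7 -> H2 at depth 7
  del 200.176.0.0/12 (clear depth 12)
  Q 76.16.112.53: descend 01001100000100000111 ; hops seen [H3,H1] ; pick H1
  Q 200.0.34.21: descend 11001000 ; hops seen [H2,H1] ; pick H1
  add 200.190.224.0/20 -> H4 at depth 20
  add 0.0.0.0/1 -> H2 at depth 1
  Q 200.1.136.72: descend 11001000 ; hops seen [H2,H1] ; pick H1
  add 0.0.0.0/0 -> H1 at depth 0
  add 76.16.115.0/24 -> H2 at depth 24
  del 76.16.0.0/16 (clear depth 16)
  Q 200.0.0.0: descend 11001000 ; hops seen [H1,H2,H1] ; pick H1
  Q 10.12.131.58: descend 0 ; hops seen [H1,H2] ; pick H2
  Q 76.16.112.141: descend 0100110000010000011100 ; hops seen [H1,H2,H1] ; pick H1
  add 76.16.115.112/28 -> H3 at depth 28

== LOOKUPS ==
["H2","H3","H2","H3","no-route","H1","H1","H3","H1","H2","H2","H2","H1","H1","H1","H1","H2","H1"]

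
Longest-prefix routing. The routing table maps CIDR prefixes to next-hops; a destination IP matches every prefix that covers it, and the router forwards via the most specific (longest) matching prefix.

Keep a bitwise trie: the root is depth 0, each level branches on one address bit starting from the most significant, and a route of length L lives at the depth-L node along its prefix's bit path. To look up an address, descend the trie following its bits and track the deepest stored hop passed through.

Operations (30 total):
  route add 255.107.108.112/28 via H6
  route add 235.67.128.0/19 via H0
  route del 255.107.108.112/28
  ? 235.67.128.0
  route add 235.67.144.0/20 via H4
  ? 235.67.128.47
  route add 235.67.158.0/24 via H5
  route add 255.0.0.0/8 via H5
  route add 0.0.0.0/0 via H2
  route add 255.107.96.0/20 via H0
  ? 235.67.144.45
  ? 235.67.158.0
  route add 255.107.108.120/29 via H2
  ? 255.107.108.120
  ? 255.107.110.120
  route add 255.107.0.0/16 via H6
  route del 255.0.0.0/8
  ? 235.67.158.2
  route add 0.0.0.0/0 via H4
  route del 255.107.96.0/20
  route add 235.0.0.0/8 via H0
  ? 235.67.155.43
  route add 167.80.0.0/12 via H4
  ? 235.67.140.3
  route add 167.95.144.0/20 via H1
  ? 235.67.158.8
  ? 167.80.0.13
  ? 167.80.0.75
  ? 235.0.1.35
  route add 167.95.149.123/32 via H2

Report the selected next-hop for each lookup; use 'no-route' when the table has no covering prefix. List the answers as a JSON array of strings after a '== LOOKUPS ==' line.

Process each operation:
  add 255.107.108.112/28 -> H6 at depth 28
  add 235.67.128.0/19 -> H0 at depth 19
  del 255.107.108.112/28 (clear depth 28)
  Q 235.67.128.0: descend 1110101101000011100 ; hops seen [H0] ; pick H0
  add 235.67.144.0/20 -> H4 at depth 20
  Q 235.67.128.47: descend 1110101101000011100 ; hops seen [H0] ; pick H0
  add 235.67.158.0/24 -> H5 at depth 24
  add 255.0.0.0/8 -> H5 at depth 8
  add 0.0.0.0/0 -> H2 at depth 0
  add 255.107.96.0/20 -> H0 at depth 20
  Q 235.67.144.45: descend 11101011010000111001 ; hops seen [H2,H0,H4] ; pick H4
  Q 235.67.158.0: descend 111010110100001110011110 ; hops seen [H2,H0,H4,H5] ; pick H5
  add 255.107.108.120/29 -> H2 at depth 29
  Q 255.107.108.120: descend 11111111011010110110110001111 ; hops seen [H2,H5,H0,H2] ; pick H2
  Q 255.107.110.120: descend 1111111101101011011011 ; hops seen [H2,H5,H0] ; pick H0
  add 255.107.0.0/16 -> H6 at depth 16
  del 255.0.0.0/8 (clear depth 8)
  Q 235.67.158.2: descend 111010110100001110011110 ; hops seen [H2,H0,H4,H5] ; pick H5
  add 0.0.0.0/0 -> H4 at depth 0
  del 255.107.96.0/20 (clear depth 20)
  add 235.0.0.0/8 -> H0 at depth 8
  Q 235.67.155.43: descend 111010110100001110011 ; hops seen [H4,H0,H0,H4] ; pick H4
  add 167.80.0.0/12 -> H4 at depth 12
  Q 235.67.140.3: descend 1110101101000011100 ; hops seen [H4,H0,H0] ; pick H0
  add 167.95.144.0/20 -> H1 at depth 20
  Q 235.67.158.8: descend 111010110100001110011110 ; hops seen [H4,H0,H0,H4,H5] ; pick H5
  Q 167.80.0.13: descend 101001110101 ; hops seen [H4,H4] ; pick H4
  Q 167.80.0.75: descend 101001110101 ; hops seen [H4,H4] ; pick H4
  Q 235.0.1.35: descend 111010110 ; hops seen [H4,H0] ; pick H0
  add 167.95.149.123/32 -> H2 at depth 32

== LOOKUPS ==
["H0","H0","H4","H5","H2","H0","H5","H4","H0","H5","H4","H4","H0"]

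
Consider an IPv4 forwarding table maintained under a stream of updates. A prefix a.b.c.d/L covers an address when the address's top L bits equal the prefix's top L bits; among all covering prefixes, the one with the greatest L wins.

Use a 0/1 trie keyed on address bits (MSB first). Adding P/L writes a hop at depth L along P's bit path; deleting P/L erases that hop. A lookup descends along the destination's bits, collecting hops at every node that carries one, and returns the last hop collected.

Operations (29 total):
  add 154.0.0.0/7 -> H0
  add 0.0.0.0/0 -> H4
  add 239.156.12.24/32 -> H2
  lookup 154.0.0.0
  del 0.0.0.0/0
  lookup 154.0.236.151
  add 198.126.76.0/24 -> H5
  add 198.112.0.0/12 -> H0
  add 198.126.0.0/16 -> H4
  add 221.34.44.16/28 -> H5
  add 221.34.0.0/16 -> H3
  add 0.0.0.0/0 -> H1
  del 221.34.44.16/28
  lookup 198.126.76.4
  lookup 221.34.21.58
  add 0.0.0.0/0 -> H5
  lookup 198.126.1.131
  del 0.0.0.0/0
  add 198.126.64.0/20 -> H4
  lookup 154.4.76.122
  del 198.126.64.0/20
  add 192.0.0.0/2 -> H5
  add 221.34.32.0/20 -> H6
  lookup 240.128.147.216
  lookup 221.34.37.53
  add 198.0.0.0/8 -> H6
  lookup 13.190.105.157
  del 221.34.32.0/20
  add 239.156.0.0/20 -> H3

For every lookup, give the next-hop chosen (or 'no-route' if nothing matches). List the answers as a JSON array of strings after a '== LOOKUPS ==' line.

Trace:
  add 154.0.0.0/7 -> H0 at depth 7
  add 0.0.0.0/0 -> H4 at depth 0
  add 239.156.12.24/32 -> H2 at depth 32
  Q 154.0.0.0: descend 1001101 ; hops seen [H4,H0] ; pick H0
  - 0.0.0.0/0 clear@0
  Q 154.0.236.151: descend 1001101 ; hops seen [H0] ; pick H0
  add 198.126.76.0/24 -> H5 at depth 24
  add 198.112.0.0/12 -> H0 at depth 12
  add 198.126.0.0/16 -> H4 at depth 16
  add 221.34.44.16/28 -> H5 at depth 28
  add 221.34.0.0/16 -> H3 at depth 16
  add 0.0.0.0/0 -> H1 at depth 0
  - 221.34.44.16/28 clear@28
  Q 198.126.76.4: descend 110001100111111001001100 ; hops seen [H1,H0,H4,H5] ; pick H5
  Q 221.34.21.58: descend 110111010010001000 ; hops seen [H1,H3] ; pick H3
  add 0.0.0.0/0 -> H5 at depth 0
  Q 198.126.1.131: descend 11000110011111100 ; hops seen [H5,H0,H4] ; pick H4
  - 0.0.0.0/0 clear@0
  add 198.126.64.0/20 -> H4 at depth 20
  Q 154.4.76.122: descend 1001101 ; hops seen [H0] ; pick H0
  - 198.126.64.0/20 clear@20
  add 192.0.0.0/2 -> H5 at depth 2
  add 221.34.32.0/20 -> H6 at depth 20
  Q 240.128.147.216: descend 111 ; hops seen [H5] ; pick H5
  Q 221.34.37.53: descend 11011101001000100010 ; hops seen [H5,H3,H6] ; pick H6
  add 198.0.0.0/8 -> H6 at depth 8
  Q 13.190.105.157: descend ε ; hops seen [∅] ; pick no-route
  - 221.34.32.0/20 clear@20
  add 239.156.0.0/20 -> H3 at depth 20

== LOOKUPS ==
["H0","H0","H5","H3","H4","H0","H5","H6","no-route"]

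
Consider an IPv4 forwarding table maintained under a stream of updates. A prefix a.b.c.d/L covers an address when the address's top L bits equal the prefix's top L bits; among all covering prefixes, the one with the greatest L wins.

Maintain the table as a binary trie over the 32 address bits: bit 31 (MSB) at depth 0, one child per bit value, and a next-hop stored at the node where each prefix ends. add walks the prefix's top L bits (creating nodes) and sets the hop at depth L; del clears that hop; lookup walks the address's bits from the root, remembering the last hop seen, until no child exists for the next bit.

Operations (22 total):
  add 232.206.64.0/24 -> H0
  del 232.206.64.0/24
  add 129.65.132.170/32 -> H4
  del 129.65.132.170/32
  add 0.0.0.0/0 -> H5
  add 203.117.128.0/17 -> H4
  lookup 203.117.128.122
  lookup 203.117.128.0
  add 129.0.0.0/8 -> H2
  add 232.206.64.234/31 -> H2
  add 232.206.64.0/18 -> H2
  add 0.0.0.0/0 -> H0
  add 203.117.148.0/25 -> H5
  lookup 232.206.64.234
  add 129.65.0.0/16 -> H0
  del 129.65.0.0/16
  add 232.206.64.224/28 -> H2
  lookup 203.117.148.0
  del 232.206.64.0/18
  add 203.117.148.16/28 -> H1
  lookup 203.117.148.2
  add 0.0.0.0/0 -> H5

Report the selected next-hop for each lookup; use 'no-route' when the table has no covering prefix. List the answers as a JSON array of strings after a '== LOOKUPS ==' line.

Process each operation:
  add 232.206.64.0/24 -> H0 at depth 24
  - 232.206.64.0/24 clear@24
  add 129.65.132.170/32 -> H4 at depth 32
  - 129.65.132.170/32 clear@32
  add 0.0.0.0/0 -> H5 at depth 0
  add 203.117.128.0/17 -> H4 at depth 17
  ? 203.117.128.122  path d0:H5→d1:-→d2:-→d3:-→d4:-→d5:-→d6:-→d7:-→d8:-→d9:-→d10:-→d11:-→d12:-→d13:-→d14:-→d15:-→d16:-→d17:H4  best=H4
  ? 203.117.128.0  path d0:H5→d1:-→d2:-→d3:-→d4:-→d5:-→d6:-→d7:-→d8:-→d9:-→d10:-→d11:-→d12:-→d13:-→d14:-→d15:-→d16:-→d17:H4  best=H4
  add 129.0.0.0/8 -> H2 at depth 8
  add 232.206.64.234/31 -> H2 at depth 31
  add 232.206.64.0/18 -> H2 at depth 18
  add 0.0.0.0/0 -> H0 at depth 0
  add 203.117.148.0/25 -> H5 at depth 25
  ? 232.206.64.234  path d0:H0→d1:-→d2:-→d3:-→d4:-→d5:-→d6:-→d7:-→d8:-→d9:-→d10:-→d11:-→d12:-→d13:-→d14:-→d15:-→d16:-→d17:-→d18:H2→d19:-→d20:-→d21:-→d22:-→d23:-→d24:-→d25:-→d26:-→d27:-→d28:-→d29:-→d30:-→d31:H2  best=H2
  add 129.65.0.0/16 -> H0 at depth 16
  - 129.65.0.0/16 clear@16
  add 232.206.64.224/28 -> H2 at depth 28
  ? 203.117.148.0  path d0:H0→d1:-→d2:-→d3:-→d4:-→d5:-→d6:-→d7:-→d8:-→d9:-→d10:-→d11:-→d12:-→d13:-→d14:-→d15:-→d16:-→d17:H4→d18:-→d19:-→d20:-→d21:-→d22:-→d23:-→d24:-→d25:H5  best=H5
  - 232.206.64.0/18 clear@18
  add 203.117.148.16/28 -> H1 at depth 28
  ? 203.117.148.2  path d0:H0→d1:-→d2:-→d3:-→d4:-→d5:-→d6:-→d7:-→d8:-→d9:-→d10:-→d11:-→d12:-→d13:-→d14:-→d15:-→d16:-→d17:H4→d18:-→d19:-→d20:-→d21:-→d22:-→d23:-→d24:-→d25:H5→d26:-→d27:-  best=H5
  add 0.0.0.0/0 -> H5 at depth 0

== LOOKUPS ==
["H4","H4","H2","H5","H5"]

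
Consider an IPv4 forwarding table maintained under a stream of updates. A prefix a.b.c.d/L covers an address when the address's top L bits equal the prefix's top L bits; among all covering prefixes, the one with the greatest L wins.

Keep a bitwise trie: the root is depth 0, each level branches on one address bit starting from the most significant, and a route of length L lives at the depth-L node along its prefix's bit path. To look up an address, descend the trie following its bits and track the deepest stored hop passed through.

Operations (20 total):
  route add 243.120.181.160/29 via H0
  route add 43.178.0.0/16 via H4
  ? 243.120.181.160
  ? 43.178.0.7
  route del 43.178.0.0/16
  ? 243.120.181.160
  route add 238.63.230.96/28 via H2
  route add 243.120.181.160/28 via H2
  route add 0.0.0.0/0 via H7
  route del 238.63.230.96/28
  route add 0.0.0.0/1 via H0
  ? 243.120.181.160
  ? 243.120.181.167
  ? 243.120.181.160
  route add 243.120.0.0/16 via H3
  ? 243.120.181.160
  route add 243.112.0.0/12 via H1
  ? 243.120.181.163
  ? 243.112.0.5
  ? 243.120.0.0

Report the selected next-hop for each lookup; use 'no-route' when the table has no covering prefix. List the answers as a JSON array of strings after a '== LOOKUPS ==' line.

Apply in order:
  add 243.120.181.160/29 -> H0 at depth 29
  add 43.178.0.0/16 -> H4 at depth 16
  ? 243.120.181.160  path d0:-→d1:-→d2:-→d3:-→d4:-→d5:-→d6:-→d7:-→d8:-→d9:-→d10:-→d11:-→d12:-→d13:-→d14:-→d15:-→d16:-→d17:-→d18:-→d19:-→d20:-→d21:-→d22:-→d23:-→d24:-→d25:-→d26:-→d27:-→d28:-→d29:H0  best=H0
  ? 43.178.0.7  path d0:-→d1:-→d2:-→d3:-→d4:-→d5:-→d6:-→d7:-→d8:-→d9:-→d10:-→d11:-→d12:-→d13:-→d14:-→d15:-→d16:H4  best=H4
  - 43.178.0.0/16 clear@16
  ? 243.120.181.160  path d0:-→d1:-→d2:-→d3:-→d4:-→d5:-→d6:-→d7:-→d8:-→d9:-→d10:-→d11:-→d12:-→d13:-→d14:-→d15:-→d16:-→d17:-→d18:-→d19:-→d20:-→d21:-→d22:-→d23:-→d24:-→d25:-→d26:-→d27:-→d28:-→d29:H0  best=H0
  add 238.63.230.96/28 -> H2 at depth 28
  add 243.120.181.160/28 -> H2 at depth 28
  add 0.0.0.0/0 -> H7 at depth 0
  - 238.63.230.96/28 clear@28
  add 0.0.0.0/1 -> H0 at depth 1
  ? 243.120.181.160  path d0:H7→d1:-→d2:-→d3:-→d4:-→d5:-→d6:-→d7:-→d8:-→d9:-→d10:-→d11:-→d12:-→d13:-→d14:-→d15:-→d16:-→d17:-→d18:-→d19:-→d20:-→d21:-→d22:-→d23:-→d24:-→d25:-→d26:-→d27:-→d28:H2→d29:H0  best=H0
  ? 243.120.181.167  path d0:H7→d1:-→d2:-→d3:-→d4:-→d5:-→d6:-→d7:-→d8:-→d9:-→d10:-→d11:-→d12:-→d13:-→d14:-→d15:-→d16:-→d17:-→d18:-→d19:-→d20:-→d21:-→d22:-→d23:-→d24:-→d25:-→d26:-→d27:-→d28:H2→d29:H0  best=H0
  ? 243.120.181.160  path d0:H7→d1:-→d2:-→d3:-→d4:-→d5:-→d6:-→d7:-→d8:-→d9:-→d10:-→d11:-→d12:-→d13:-→d14:-→d15:-→d16:-→d17:-→d18:-→d19:-→d20:-→d21:-→d22:-→d23:-→d24:-→d25:-→d26:-→d27:-→d28:H2→d29:H0  best=H0
  add 243.120.0.0/16 -> H3 at depth 16
  ? 243.120.181.160  path d0:H7→d1:-→d2:-→d3:-→d4:-→d5:-→d6:-→d7:-→d8:-→d9:-→d10:-→d11:-→d12:-→d13:-→d14:-→d15:-→d16:H3→d17:-→d18:-→d19:-→d20:-→d21:-→d22:-→d23:-→d24:-→d25:-→d26:-→d27:-→d28:H2→d29:H0  best=H0
  add 243.112.0.0/12 -> H1 at depth 12
  ? 243.120.181.163  path d0:H7→d1:-→d2:-→d3:-→d4:-→d5:-→d6:-→d7:-→d8:-→d9:-→d10:-→d11:-→d12:H1→d13:-→d14:-→d15:-→d16:H3→d17:-→d18:-→d19:-→d20:-→d21:-→d22:-→d23:-→d24:-→d25:-→d26:-→d27:-→d28:H2→d29:H0  best=H0
  ? 243.112.0.5  path d0:H7→d1:-→d2:-→d3:-→d4:-→d5:-→d6:-→d7:-→d8:-→d9:-→d10:-→d11:-→d12:H1  best=H1
  ? 243.120.0.0  path d0:H7→d1:-→d2:-→d3:-→d4:-→d5:-→d6:-→d7:-→d8:-→d9:-→d10:-→d11:-→d12:H1→d13:-→d14:-→d15:-→d16:H3  best=H3

== LOOKUPS ==
["H0","H4","H0","H0","H0","H0","H0","H0","H1","H3"]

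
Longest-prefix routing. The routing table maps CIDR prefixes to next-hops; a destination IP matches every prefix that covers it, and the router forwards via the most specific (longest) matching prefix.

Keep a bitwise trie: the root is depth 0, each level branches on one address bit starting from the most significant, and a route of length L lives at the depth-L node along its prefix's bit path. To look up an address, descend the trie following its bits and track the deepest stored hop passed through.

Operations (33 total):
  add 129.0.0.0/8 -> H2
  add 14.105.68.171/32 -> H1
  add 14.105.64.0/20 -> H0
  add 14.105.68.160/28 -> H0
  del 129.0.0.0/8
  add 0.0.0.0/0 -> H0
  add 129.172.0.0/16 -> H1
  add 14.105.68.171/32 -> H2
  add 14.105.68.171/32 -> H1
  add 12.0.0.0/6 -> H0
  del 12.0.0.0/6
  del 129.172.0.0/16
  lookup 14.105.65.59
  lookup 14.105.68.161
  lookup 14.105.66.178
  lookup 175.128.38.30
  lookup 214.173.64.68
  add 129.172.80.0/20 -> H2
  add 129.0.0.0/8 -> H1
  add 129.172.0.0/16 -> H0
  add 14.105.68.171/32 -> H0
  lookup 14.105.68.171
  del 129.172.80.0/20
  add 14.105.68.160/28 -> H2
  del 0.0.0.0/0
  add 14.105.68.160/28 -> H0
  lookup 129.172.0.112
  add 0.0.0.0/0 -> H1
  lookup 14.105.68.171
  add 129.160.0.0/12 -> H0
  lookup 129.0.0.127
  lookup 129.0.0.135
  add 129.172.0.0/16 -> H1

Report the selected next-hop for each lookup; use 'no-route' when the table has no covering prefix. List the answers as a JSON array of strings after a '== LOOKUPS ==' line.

Process each operation:
  add 129.0.0.0/8 -> H2 at depth 8
  add 14.105.68.171/32 -> H1 at depth 32
  add 14.105.64.0/20 -> H0 at depth 20
  add 14.105.68.160/28 -> H0 at depth 28
  - 129.0.0.0/8 clear@8
  add 0.0.0.0/0 -> H0 at depth 0
  add 129.172.0.0/16 -> H1 at depth 16
  add 14.105.68.171/32 -> H2 at depth 32
  add 14.105.68.171/32 -> H1 at depth 32
  add 12.0.0.0/6 -> H0 at depth 6
  - 12.0.0.0/6 clear@6
  - 129.172.0.0/16 clear@16
  Q 14.105.65.59: descend 000011100110100101000 ; hops seen [H0,H0] ; pick H0
  Q 14.105.68.161: descend 0000111001101001010001001010 ; hops seen [H0,H0,H0] ; pick H0
  Q 14.105.66.178: descend 000011100110100101000 ; hops seen [H0,H0] ; pick H0
  Q 175.128.38.30: descend 10 ; hops seen [H0] ; pick H0
  Q 214.173.64.68: descend 1 ; hops seen [H0] ; pick H0
  add 129.172.80.0/20 -> H2 at depth 20
  add 129.0.0.0/8 -> H1 at depth 8
  add 129.172.0.0/16 -> H0 at depth 16
  add 14.105.68.171/32 -> H0 at depth 32
  Q 14.105.68.171: descend 00001110011010010100010010101011 ; hops seen [H0,H0,H0,H0] ; pick H0
  - 129.172.80.0/20 clear@20
  add 14.105.68.160/28 -> H2 at depth 28
  - 0.0.0.0/0 clear@0
  add 14.105.68.160/28 -> H0 at depth 28
  Q 129.172.0.112: descend 10000001101011000 ; hops seen [H1,H0] ; pick H0
  add 0.0.0.0/0 -> H1 at depth 0
  Q 14.105.68.171: descend 00001110011010010100010010101011 ; hops seen [H1,H0,H0,H0] ; pick H0
  add 129.160.0.0/12 -> H0 at depth 12
  Q 129.0.0.127: descend 10000001 ; hops seen [H1,H1] ; pick H1
  Q 129.0.0.135: descend 10000001 ; hops seen [H1,H1] ; pick H1
  add 129.172.0.0/16 -> H1 at depth 16

== LOOKUPS ==
["H0","H0","H0","H0","H0","H0","H0","H0","H1","H1"]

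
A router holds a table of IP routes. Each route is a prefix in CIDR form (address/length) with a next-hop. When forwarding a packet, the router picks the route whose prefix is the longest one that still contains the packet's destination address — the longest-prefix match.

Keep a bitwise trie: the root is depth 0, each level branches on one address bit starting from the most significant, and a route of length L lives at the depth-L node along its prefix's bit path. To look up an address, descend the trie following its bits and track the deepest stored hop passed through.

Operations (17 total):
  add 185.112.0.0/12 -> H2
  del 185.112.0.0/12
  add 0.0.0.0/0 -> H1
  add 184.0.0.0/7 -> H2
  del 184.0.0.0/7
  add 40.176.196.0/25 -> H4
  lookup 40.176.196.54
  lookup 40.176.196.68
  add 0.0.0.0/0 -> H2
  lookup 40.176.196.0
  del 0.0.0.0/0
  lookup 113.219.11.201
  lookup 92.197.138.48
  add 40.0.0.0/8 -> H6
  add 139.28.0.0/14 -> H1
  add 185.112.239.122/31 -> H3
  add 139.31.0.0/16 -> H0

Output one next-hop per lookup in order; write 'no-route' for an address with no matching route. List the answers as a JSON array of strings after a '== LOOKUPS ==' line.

Trace:
  + 185.112.0.0/12 (H2) depth=12
  - 185.112.0.0/12 clear@12
  + 0.0.0.0/0 (H1) depth=0
  + 184.0.0.0/7 (H2) depth=7
  - 184.0.0.0/7 clear@7
  + 40.176.196.0/25 (H4) depth=25
  ? 40.176.196.54  path d0:H1→d1:-→d2:-→d3:-→d4:-→d5:-→d6:-→d7:-→d8:-→d9:-→d10:-→d11:-→d12:-→d13:-→d14:-→d15:-→d16:-→d17:-→d18:-→d19:-→d20:-→d21:-→d22:-→d23:-→d24:-→d25:H4  best=H4
  ? 40.176.196.68  path d0:H1→d1:-→d2:-→d3:-→d4:-→d5:-→d6:-→d7:-→d8:-→d9:-→d10:-→d11:-→d12:-→d13:-→d14:-→d15:-→d16:-→d17:-→d18:-→d19:-→d20:-→d21:-→d22:-→d23:-→d24:-→d25:H4  best=H4
  + 0.0.0.0/0 (H2) depth=0
  ? 40.176.196.0  path d0:H2→d1:-→d2:-→d3:-→d4:-→d5:-→d6:-→d7:-→d8:-→d9:-→d10:-→d11:-→d12:-→d13:-→d14:-→d15:-→d16:-→d17:-→d18:-→d19:-→d20:-→d21:-→d22:-→d23:-→d24:-→d25:H4  best=H4
  - 0.0.0.0/0 clear@0
  ? 113.219.11.201  path d0:-→d1:-  best=no-route
  ? 92.197.138.48  path d0:-→d1:-  best=no-route
  + 40.0.0.0/8 (H6) depth=8
  + 139.28.0.0/14 (H1) depth=14
  + 185.112.239.122/31 (H3) depth=31
  + 139.31.0.0/16 (H0) depth=16

== LOOKUPS ==
["H4","H4","H4","no-route","no-route"]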